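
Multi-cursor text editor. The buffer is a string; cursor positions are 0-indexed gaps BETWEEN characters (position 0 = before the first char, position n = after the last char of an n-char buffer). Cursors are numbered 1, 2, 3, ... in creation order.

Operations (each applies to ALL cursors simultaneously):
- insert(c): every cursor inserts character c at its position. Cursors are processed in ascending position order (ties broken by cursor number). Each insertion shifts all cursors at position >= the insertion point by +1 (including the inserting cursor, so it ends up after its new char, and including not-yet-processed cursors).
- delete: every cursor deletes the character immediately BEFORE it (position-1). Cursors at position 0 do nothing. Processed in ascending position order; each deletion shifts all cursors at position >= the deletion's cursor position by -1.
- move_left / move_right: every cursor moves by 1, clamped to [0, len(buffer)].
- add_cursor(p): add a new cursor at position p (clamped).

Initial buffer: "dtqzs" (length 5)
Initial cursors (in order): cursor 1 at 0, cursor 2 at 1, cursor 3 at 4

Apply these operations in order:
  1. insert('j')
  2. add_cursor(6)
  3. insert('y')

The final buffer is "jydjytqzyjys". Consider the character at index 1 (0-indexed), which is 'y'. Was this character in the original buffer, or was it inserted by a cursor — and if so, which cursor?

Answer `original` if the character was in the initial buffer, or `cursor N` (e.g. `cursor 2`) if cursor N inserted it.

After op 1 (insert('j')): buffer="jdjtqzjs" (len 8), cursors c1@1 c2@3 c3@7, authorship 1.2...3.
After op 2 (add_cursor(6)): buffer="jdjtqzjs" (len 8), cursors c1@1 c2@3 c4@6 c3@7, authorship 1.2...3.
After op 3 (insert('y')): buffer="jydjytqzyjys" (len 12), cursors c1@2 c2@5 c4@9 c3@11, authorship 11.22...433.
Authorship (.=original, N=cursor N): 1 1 . 2 2 . . . 4 3 3 .
Index 1: author = 1

Answer: cursor 1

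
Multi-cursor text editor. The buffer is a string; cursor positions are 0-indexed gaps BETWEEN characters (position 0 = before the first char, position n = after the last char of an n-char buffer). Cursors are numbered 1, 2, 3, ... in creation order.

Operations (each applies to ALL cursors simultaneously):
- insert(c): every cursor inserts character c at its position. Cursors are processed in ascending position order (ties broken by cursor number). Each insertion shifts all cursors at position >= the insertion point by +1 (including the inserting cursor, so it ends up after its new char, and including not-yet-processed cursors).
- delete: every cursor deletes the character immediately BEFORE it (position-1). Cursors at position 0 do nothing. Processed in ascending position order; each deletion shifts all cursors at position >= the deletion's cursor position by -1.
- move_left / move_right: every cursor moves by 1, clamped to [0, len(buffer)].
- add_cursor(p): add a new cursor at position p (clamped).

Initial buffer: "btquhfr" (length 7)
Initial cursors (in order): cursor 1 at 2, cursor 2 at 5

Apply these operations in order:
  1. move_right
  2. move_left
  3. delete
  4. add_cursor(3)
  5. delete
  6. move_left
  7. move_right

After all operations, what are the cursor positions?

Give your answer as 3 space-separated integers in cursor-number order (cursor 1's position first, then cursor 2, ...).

After op 1 (move_right): buffer="btquhfr" (len 7), cursors c1@3 c2@6, authorship .......
After op 2 (move_left): buffer="btquhfr" (len 7), cursors c1@2 c2@5, authorship .......
After op 3 (delete): buffer="bqufr" (len 5), cursors c1@1 c2@3, authorship .....
After op 4 (add_cursor(3)): buffer="bqufr" (len 5), cursors c1@1 c2@3 c3@3, authorship .....
After op 5 (delete): buffer="fr" (len 2), cursors c1@0 c2@0 c3@0, authorship ..
After op 6 (move_left): buffer="fr" (len 2), cursors c1@0 c2@0 c3@0, authorship ..
After op 7 (move_right): buffer="fr" (len 2), cursors c1@1 c2@1 c3@1, authorship ..

Answer: 1 1 1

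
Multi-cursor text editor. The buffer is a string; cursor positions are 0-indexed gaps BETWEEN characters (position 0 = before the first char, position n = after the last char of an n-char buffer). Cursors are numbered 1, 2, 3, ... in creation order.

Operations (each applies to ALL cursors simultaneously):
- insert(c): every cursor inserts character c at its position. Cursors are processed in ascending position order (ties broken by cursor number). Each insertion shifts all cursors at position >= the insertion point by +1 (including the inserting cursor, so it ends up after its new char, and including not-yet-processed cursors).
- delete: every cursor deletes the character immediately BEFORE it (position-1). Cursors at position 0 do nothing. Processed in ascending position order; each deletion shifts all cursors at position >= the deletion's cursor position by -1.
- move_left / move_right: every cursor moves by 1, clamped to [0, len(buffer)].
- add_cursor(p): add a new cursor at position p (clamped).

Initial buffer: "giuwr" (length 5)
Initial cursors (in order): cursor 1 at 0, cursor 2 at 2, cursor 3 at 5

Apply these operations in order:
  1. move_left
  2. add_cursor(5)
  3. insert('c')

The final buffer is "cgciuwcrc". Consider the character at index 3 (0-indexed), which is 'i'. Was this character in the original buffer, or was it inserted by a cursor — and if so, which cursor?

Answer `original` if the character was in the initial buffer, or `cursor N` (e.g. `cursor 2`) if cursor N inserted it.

Answer: original

Derivation:
After op 1 (move_left): buffer="giuwr" (len 5), cursors c1@0 c2@1 c3@4, authorship .....
After op 2 (add_cursor(5)): buffer="giuwr" (len 5), cursors c1@0 c2@1 c3@4 c4@5, authorship .....
After op 3 (insert('c')): buffer="cgciuwcrc" (len 9), cursors c1@1 c2@3 c3@7 c4@9, authorship 1.2...3.4
Authorship (.=original, N=cursor N): 1 . 2 . . . 3 . 4
Index 3: author = original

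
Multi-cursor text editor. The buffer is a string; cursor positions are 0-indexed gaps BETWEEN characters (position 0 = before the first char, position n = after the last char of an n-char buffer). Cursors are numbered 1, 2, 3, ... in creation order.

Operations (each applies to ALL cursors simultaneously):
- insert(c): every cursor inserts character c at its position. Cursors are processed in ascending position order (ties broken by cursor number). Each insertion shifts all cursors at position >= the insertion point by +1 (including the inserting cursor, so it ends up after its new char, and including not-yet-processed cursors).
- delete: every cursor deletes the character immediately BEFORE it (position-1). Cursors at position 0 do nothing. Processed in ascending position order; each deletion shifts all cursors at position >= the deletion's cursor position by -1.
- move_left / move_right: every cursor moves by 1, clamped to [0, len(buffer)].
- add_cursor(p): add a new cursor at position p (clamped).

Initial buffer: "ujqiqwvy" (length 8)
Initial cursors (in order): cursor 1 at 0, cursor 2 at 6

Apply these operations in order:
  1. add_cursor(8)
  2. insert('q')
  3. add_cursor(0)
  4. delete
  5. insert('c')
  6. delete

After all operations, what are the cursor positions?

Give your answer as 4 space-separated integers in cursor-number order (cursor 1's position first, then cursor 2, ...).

Answer: 0 6 8 0

Derivation:
After op 1 (add_cursor(8)): buffer="ujqiqwvy" (len 8), cursors c1@0 c2@6 c3@8, authorship ........
After op 2 (insert('q')): buffer="qujqiqwqvyq" (len 11), cursors c1@1 c2@8 c3@11, authorship 1......2..3
After op 3 (add_cursor(0)): buffer="qujqiqwqvyq" (len 11), cursors c4@0 c1@1 c2@8 c3@11, authorship 1......2..3
After op 4 (delete): buffer="ujqiqwvy" (len 8), cursors c1@0 c4@0 c2@6 c3@8, authorship ........
After op 5 (insert('c')): buffer="ccujqiqwcvyc" (len 12), cursors c1@2 c4@2 c2@9 c3@12, authorship 14......2..3
After op 6 (delete): buffer="ujqiqwvy" (len 8), cursors c1@0 c4@0 c2@6 c3@8, authorship ........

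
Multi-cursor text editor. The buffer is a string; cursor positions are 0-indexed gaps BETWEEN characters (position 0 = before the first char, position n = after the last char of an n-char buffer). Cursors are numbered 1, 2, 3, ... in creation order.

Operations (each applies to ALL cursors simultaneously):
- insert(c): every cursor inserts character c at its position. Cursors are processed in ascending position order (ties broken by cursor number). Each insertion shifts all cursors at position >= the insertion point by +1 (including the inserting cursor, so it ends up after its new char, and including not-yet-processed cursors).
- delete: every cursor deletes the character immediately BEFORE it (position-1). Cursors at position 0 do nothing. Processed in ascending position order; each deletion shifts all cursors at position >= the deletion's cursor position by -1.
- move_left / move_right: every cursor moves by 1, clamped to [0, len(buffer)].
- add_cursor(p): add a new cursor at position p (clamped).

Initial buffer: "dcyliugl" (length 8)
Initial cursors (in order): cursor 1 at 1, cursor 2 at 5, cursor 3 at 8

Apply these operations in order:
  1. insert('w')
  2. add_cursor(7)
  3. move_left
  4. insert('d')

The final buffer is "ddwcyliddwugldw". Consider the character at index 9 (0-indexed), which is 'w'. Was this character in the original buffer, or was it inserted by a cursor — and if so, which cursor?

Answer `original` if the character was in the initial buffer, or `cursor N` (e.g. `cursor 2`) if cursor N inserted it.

Answer: cursor 2

Derivation:
After op 1 (insert('w')): buffer="dwcyliwuglw" (len 11), cursors c1@2 c2@7 c3@11, authorship .1....2...3
After op 2 (add_cursor(7)): buffer="dwcyliwuglw" (len 11), cursors c1@2 c2@7 c4@7 c3@11, authorship .1....2...3
After op 3 (move_left): buffer="dwcyliwuglw" (len 11), cursors c1@1 c2@6 c4@6 c3@10, authorship .1....2...3
After op 4 (insert('d')): buffer="ddwcyliddwugldw" (len 15), cursors c1@2 c2@9 c4@9 c3@14, authorship .11....242...33
Authorship (.=original, N=cursor N): . 1 1 . . . . 2 4 2 . . . 3 3
Index 9: author = 2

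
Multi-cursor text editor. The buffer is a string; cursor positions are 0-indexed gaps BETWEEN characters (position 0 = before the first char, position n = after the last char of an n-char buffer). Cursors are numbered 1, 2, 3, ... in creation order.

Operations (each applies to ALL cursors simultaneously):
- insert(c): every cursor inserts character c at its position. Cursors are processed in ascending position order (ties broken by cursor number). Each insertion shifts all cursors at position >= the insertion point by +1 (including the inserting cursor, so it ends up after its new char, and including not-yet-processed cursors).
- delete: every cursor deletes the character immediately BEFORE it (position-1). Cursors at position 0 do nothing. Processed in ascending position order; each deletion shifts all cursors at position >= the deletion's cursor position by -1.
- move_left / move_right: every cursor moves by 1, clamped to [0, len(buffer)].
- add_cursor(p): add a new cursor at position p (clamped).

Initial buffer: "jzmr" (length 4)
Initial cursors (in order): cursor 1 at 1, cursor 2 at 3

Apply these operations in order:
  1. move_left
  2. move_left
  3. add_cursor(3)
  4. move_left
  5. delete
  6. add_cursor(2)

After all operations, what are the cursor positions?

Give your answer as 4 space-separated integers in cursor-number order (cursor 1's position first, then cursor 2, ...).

After op 1 (move_left): buffer="jzmr" (len 4), cursors c1@0 c2@2, authorship ....
After op 2 (move_left): buffer="jzmr" (len 4), cursors c1@0 c2@1, authorship ....
After op 3 (add_cursor(3)): buffer="jzmr" (len 4), cursors c1@0 c2@1 c3@3, authorship ....
After op 4 (move_left): buffer="jzmr" (len 4), cursors c1@0 c2@0 c3@2, authorship ....
After op 5 (delete): buffer="jmr" (len 3), cursors c1@0 c2@0 c3@1, authorship ...
After op 6 (add_cursor(2)): buffer="jmr" (len 3), cursors c1@0 c2@0 c3@1 c4@2, authorship ...

Answer: 0 0 1 2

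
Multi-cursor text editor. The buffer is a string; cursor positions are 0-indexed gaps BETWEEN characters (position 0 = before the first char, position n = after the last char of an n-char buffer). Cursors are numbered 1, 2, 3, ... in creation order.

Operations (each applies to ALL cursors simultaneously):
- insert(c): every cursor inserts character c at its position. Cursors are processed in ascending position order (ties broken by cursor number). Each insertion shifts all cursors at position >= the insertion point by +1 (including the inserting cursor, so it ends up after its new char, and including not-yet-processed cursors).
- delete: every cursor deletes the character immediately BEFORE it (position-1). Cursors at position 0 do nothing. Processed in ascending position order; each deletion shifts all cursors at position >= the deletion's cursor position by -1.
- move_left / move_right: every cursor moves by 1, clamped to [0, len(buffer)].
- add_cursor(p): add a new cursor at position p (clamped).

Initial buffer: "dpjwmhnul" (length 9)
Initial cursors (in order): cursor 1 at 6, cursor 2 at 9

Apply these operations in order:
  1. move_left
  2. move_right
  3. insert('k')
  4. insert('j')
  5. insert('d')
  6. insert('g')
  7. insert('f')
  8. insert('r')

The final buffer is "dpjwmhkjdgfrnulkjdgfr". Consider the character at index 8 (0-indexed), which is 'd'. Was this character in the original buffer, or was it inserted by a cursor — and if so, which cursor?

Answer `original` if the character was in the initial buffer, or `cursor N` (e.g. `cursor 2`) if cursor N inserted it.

Answer: cursor 1

Derivation:
After op 1 (move_left): buffer="dpjwmhnul" (len 9), cursors c1@5 c2@8, authorship .........
After op 2 (move_right): buffer="dpjwmhnul" (len 9), cursors c1@6 c2@9, authorship .........
After op 3 (insert('k')): buffer="dpjwmhknulk" (len 11), cursors c1@7 c2@11, authorship ......1...2
After op 4 (insert('j')): buffer="dpjwmhkjnulkj" (len 13), cursors c1@8 c2@13, authorship ......11...22
After op 5 (insert('d')): buffer="dpjwmhkjdnulkjd" (len 15), cursors c1@9 c2@15, authorship ......111...222
After op 6 (insert('g')): buffer="dpjwmhkjdgnulkjdg" (len 17), cursors c1@10 c2@17, authorship ......1111...2222
After op 7 (insert('f')): buffer="dpjwmhkjdgfnulkjdgf" (len 19), cursors c1@11 c2@19, authorship ......11111...22222
After op 8 (insert('r')): buffer="dpjwmhkjdgfrnulkjdgfr" (len 21), cursors c1@12 c2@21, authorship ......111111...222222
Authorship (.=original, N=cursor N): . . . . . . 1 1 1 1 1 1 . . . 2 2 2 2 2 2
Index 8: author = 1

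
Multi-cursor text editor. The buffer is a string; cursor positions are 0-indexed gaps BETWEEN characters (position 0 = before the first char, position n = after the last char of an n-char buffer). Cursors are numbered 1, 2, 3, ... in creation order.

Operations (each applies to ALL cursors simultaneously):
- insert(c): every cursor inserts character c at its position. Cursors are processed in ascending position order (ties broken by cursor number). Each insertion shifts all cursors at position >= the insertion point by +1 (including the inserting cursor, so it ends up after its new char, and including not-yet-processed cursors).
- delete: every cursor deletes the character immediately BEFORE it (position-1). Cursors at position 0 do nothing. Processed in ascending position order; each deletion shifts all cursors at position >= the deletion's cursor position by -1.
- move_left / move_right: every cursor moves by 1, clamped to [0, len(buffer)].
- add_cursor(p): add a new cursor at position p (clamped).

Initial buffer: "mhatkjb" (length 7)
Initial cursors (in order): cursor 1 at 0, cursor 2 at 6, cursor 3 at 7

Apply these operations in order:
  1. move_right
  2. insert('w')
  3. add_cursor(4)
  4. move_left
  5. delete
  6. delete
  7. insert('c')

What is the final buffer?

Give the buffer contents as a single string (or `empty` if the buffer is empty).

After op 1 (move_right): buffer="mhatkjb" (len 7), cursors c1@1 c2@7 c3@7, authorship .......
After op 2 (insert('w')): buffer="mwhatkjbww" (len 10), cursors c1@2 c2@10 c3@10, authorship .1......23
After op 3 (add_cursor(4)): buffer="mwhatkjbww" (len 10), cursors c1@2 c4@4 c2@10 c3@10, authorship .1......23
After op 4 (move_left): buffer="mwhatkjbww" (len 10), cursors c1@1 c4@3 c2@9 c3@9, authorship .1......23
After op 5 (delete): buffer="watkjw" (len 6), cursors c1@0 c4@1 c2@5 c3@5, authorship 1....3
After op 6 (delete): buffer="atw" (len 3), cursors c1@0 c4@0 c2@2 c3@2, authorship ..3
After op 7 (insert('c')): buffer="ccatccw" (len 7), cursors c1@2 c4@2 c2@6 c3@6, authorship 14..233

Answer: ccatccw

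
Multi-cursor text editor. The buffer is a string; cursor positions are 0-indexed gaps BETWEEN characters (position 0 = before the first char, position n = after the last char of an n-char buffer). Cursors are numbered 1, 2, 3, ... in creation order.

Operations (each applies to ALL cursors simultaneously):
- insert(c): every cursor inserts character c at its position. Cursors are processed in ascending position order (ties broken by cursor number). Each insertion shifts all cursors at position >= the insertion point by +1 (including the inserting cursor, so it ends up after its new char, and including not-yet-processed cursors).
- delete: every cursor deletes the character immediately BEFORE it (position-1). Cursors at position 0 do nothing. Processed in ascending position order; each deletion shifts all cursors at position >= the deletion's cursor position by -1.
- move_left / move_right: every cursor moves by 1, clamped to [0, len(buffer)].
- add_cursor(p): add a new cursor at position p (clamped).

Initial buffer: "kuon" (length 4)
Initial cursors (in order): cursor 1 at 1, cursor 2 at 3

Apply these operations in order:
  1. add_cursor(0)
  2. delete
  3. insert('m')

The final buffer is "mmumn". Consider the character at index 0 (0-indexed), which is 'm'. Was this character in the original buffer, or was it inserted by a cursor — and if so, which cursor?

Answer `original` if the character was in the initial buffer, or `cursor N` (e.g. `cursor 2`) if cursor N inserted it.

Answer: cursor 1

Derivation:
After op 1 (add_cursor(0)): buffer="kuon" (len 4), cursors c3@0 c1@1 c2@3, authorship ....
After op 2 (delete): buffer="un" (len 2), cursors c1@0 c3@0 c2@1, authorship ..
After op 3 (insert('m')): buffer="mmumn" (len 5), cursors c1@2 c3@2 c2@4, authorship 13.2.
Authorship (.=original, N=cursor N): 1 3 . 2 .
Index 0: author = 1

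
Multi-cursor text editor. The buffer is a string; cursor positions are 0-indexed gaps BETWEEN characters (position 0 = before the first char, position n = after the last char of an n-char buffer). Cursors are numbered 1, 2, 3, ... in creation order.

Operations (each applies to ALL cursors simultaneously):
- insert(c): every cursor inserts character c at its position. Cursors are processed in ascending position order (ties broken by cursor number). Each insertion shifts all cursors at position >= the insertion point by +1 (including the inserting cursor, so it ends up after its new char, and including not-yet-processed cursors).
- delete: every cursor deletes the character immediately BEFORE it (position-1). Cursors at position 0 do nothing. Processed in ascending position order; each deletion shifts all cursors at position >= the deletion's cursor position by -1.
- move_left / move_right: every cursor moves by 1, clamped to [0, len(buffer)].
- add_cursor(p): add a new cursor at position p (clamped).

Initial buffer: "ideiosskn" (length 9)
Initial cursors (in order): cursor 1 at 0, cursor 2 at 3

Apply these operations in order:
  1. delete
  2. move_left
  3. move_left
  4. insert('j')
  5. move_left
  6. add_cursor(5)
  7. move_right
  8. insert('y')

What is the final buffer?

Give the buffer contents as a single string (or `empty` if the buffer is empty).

After op 1 (delete): buffer="idiosskn" (len 8), cursors c1@0 c2@2, authorship ........
After op 2 (move_left): buffer="idiosskn" (len 8), cursors c1@0 c2@1, authorship ........
After op 3 (move_left): buffer="idiosskn" (len 8), cursors c1@0 c2@0, authorship ........
After op 4 (insert('j')): buffer="jjidiosskn" (len 10), cursors c1@2 c2@2, authorship 12........
After op 5 (move_left): buffer="jjidiosskn" (len 10), cursors c1@1 c2@1, authorship 12........
After op 6 (add_cursor(5)): buffer="jjidiosskn" (len 10), cursors c1@1 c2@1 c3@5, authorship 12........
After op 7 (move_right): buffer="jjidiosskn" (len 10), cursors c1@2 c2@2 c3@6, authorship 12........
After op 8 (insert('y')): buffer="jjyyidioysskn" (len 13), cursors c1@4 c2@4 c3@9, authorship 1212....3....

Answer: jjyyidioysskn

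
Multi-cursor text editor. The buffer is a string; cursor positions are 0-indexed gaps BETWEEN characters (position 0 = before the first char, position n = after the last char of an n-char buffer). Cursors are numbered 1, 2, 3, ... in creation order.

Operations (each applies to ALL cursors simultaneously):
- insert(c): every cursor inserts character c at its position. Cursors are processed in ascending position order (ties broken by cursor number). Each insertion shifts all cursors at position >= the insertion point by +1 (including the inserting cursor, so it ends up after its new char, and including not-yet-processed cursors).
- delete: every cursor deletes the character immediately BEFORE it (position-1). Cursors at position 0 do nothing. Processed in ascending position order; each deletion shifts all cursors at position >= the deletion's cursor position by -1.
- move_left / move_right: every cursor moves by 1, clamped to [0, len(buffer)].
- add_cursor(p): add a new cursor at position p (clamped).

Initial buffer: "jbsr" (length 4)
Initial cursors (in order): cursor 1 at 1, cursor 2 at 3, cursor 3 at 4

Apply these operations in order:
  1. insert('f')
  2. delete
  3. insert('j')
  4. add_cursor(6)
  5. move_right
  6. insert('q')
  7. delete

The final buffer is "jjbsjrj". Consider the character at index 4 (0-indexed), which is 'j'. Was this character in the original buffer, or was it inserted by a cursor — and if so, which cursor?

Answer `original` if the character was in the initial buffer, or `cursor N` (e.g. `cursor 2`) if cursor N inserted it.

Answer: cursor 2

Derivation:
After op 1 (insert('f')): buffer="jfbsfrf" (len 7), cursors c1@2 c2@5 c3@7, authorship .1..2.3
After op 2 (delete): buffer="jbsr" (len 4), cursors c1@1 c2@3 c3@4, authorship ....
After op 3 (insert('j')): buffer="jjbsjrj" (len 7), cursors c1@2 c2@5 c3@7, authorship .1..2.3
After op 4 (add_cursor(6)): buffer="jjbsjrj" (len 7), cursors c1@2 c2@5 c4@6 c3@7, authorship .1..2.3
After op 5 (move_right): buffer="jjbsjrj" (len 7), cursors c1@3 c2@6 c3@7 c4@7, authorship .1..2.3
After op 6 (insert('q')): buffer="jjbqsjrqjqq" (len 11), cursors c1@4 c2@8 c3@11 c4@11, authorship .1.1.2.2334
After op 7 (delete): buffer="jjbsjrj" (len 7), cursors c1@3 c2@6 c3@7 c4@7, authorship .1..2.3
Authorship (.=original, N=cursor N): . 1 . . 2 . 3
Index 4: author = 2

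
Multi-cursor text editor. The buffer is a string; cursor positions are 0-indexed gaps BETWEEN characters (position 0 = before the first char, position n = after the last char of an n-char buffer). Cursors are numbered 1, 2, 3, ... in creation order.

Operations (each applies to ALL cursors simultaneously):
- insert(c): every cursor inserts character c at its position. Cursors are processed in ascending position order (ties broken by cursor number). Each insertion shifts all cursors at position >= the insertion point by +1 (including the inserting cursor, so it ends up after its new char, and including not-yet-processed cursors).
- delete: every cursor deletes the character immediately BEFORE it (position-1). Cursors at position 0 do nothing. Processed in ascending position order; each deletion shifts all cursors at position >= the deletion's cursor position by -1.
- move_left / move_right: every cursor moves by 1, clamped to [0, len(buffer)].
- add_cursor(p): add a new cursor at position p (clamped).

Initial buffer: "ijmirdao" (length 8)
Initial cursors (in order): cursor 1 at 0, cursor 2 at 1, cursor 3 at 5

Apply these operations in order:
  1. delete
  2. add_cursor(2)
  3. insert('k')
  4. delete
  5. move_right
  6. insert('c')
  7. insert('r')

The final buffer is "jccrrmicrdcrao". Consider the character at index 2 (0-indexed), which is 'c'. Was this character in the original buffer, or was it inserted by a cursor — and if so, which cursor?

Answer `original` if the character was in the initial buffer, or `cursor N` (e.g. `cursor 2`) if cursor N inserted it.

After op 1 (delete): buffer="jmidao" (len 6), cursors c1@0 c2@0 c3@3, authorship ......
After op 2 (add_cursor(2)): buffer="jmidao" (len 6), cursors c1@0 c2@0 c4@2 c3@3, authorship ......
After op 3 (insert('k')): buffer="kkjmkikdao" (len 10), cursors c1@2 c2@2 c4@5 c3@7, authorship 12..4.3...
After op 4 (delete): buffer="jmidao" (len 6), cursors c1@0 c2@0 c4@2 c3@3, authorship ......
After op 5 (move_right): buffer="jmidao" (len 6), cursors c1@1 c2@1 c4@3 c3@4, authorship ......
After op 6 (insert('c')): buffer="jccmicdcao" (len 10), cursors c1@3 c2@3 c4@6 c3@8, authorship .12..4.3..
After op 7 (insert('r')): buffer="jccrrmicrdcrao" (len 14), cursors c1@5 c2@5 c4@9 c3@12, authorship .1212..44.33..
Authorship (.=original, N=cursor N): . 1 2 1 2 . . 4 4 . 3 3 . .
Index 2: author = 2

Answer: cursor 2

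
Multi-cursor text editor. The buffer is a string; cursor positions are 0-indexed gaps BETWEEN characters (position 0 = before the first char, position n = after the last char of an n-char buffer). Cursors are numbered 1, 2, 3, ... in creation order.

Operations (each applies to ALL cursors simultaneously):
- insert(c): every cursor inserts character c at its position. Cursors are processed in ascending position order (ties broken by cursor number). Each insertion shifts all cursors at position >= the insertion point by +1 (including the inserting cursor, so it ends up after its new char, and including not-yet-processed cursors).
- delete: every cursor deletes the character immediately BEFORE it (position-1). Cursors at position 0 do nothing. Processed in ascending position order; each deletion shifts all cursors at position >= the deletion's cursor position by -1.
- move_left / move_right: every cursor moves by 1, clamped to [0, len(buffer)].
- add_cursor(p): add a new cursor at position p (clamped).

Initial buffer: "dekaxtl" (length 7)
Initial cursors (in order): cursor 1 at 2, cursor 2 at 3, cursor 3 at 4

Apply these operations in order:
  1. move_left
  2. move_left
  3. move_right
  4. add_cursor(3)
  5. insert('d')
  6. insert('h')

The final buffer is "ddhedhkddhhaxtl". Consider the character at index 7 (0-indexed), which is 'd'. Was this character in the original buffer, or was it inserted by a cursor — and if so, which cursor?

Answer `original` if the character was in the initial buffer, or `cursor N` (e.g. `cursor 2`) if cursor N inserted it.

After op 1 (move_left): buffer="dekaxtl" (len 7), cursors c1@1 c2@2 c3@3, authorship .......
After op 2 (move_left): buffer="dekaxtl" (len 7), cursors c1@0 c2@1 c3@2, authorship .......
After op 3 (move_right): buffer="dekaxtl" (len 7), cursors c1@1 c2@2 c3@3, authorship .......
After op 4 (add_cursor(3)): buffer="dekaxtl" (len 7), cursors c1@1 c2@2 c3@3 c4@3, authorship .......
After op 5 (insert('d')): buffer="ddedkddaxtl" (len 11), cursors c1@2 c2@4 c3@7 c4@7, authorship .1.2.34....
After op 6 (insert('h')): buffer="ddhedhkddhhaxtl" (len 15), cursors c1@3 c2@6 c3@11 c4@11, authorship .11.22.3434....
Authorship (.=original, N=cursor N): . 1 1 . 2 2 . 3 4 3 4 . . . .
Index 7: author = 3

Answer: cursor 3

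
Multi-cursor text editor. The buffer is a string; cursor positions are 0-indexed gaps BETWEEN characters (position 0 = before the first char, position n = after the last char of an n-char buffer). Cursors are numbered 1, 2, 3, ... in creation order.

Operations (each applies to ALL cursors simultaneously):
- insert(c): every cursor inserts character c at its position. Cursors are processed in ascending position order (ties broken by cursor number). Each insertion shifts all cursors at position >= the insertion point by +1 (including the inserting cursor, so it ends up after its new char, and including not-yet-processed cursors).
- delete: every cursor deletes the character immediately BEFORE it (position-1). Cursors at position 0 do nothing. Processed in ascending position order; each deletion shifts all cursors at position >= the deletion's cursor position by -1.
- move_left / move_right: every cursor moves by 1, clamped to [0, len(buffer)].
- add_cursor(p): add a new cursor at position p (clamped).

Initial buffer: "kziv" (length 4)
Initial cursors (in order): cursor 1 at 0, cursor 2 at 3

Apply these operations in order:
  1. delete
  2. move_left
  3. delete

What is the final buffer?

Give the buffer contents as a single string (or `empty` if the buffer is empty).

After op 1 (delete): buffer="kzv" (len 3), cursors c1@0 c2@2, authorship ...
After op 2 (move_left): buffer="kzv" (len 3), cursors c1@0 c2@1, authorship ...
After op 3 (delete): buffer="zv" (len 2), cursors c1@0 c2@0, authorship ..

Answer: zv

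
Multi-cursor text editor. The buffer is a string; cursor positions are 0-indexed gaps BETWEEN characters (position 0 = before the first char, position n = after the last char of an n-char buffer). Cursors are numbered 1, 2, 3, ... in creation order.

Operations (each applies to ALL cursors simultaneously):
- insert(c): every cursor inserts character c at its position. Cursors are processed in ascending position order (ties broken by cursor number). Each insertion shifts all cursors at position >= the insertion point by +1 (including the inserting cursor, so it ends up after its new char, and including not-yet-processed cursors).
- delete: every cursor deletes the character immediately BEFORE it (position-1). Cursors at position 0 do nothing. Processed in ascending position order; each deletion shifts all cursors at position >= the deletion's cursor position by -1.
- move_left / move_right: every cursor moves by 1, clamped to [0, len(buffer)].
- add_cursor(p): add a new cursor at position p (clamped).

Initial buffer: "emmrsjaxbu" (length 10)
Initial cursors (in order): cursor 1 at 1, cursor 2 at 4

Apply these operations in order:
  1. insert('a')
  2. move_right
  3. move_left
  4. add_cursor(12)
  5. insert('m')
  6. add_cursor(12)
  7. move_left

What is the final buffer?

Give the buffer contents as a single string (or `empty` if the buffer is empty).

After op 1 (insert('a')): buffer="eammrasjaxbu" (len 12), cursors c1@2 c2@6, authorship .1...2......
After op 2 (move_right): buffer="eammrasjaxbu" (len 12), cursors c1@3 c2@7, authorship .1...2......
After op 3 (move_left): buffer="eammrasjaxbu" (len 12), cursors c1@2 c2@6, authorship .1...2......
After op 4 (add_cursor(12)): buffer="eammrasjaxbu" (len 12), cursors c1@2 c2@6 c3@12, authorship .1...2......
After op 5 (insert('m')): buffer="eammmramsjaxbum" (len 15), cursors c1@3 c2@8 c3@15, authorship .11...22......3
After op 6 (add_cursor(12)): buffer="eammmramsjaxbum" (len 15), cursors c1@3 c2@8 c4@12 c3@15, authorship .11...22......3
After op 7 (move_left): buffer="eammmramsjaxbum" (len 15), cursors c1@2 c2@7 c4@11 c3@14, authorship .11...22......3

Answer: eammmramsjaxbum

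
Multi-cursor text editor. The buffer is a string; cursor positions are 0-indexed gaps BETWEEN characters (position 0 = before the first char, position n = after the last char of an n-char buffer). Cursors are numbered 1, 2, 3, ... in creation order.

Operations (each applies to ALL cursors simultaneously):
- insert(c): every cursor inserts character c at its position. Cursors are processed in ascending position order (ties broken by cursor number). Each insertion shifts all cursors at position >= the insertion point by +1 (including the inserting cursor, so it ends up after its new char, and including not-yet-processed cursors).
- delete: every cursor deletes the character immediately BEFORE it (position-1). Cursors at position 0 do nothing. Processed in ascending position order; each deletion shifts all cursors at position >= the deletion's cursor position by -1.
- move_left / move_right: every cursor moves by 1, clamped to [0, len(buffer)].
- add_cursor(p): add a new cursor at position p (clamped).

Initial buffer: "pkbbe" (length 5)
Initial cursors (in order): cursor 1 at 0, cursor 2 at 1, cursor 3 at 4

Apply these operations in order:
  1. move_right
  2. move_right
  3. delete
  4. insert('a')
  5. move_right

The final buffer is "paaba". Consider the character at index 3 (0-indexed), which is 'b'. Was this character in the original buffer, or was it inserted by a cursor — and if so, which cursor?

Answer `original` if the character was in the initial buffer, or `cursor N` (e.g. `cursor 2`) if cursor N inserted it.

Answer: original

Derivation:
After op 1 (move_right): buffer="pkbbe" (len 5), cursors c1@1 c2@2 c3@5, authorship .....
After op 2 (move_right): buffer="pkbbe" (len 5), cursors c1@2 c2@3 c3@5, authorship .....
After op 3 (delete): buffer="pb" (len 2), cursors c1@1 c2@1 c3@2, authorship ..
After op 4 (insert('a')): buffer="paaba" (len 5), cursors c1@3 c2@3 c3@5, authorship .12.3
After op 5 (move_right): buffer="paaba" (len 5), cursors c1@4 c2@4 c3@5, authorship .12.3
Authorship (.=original, N=cursor N): . 1 2 . 3
Index 3: author = original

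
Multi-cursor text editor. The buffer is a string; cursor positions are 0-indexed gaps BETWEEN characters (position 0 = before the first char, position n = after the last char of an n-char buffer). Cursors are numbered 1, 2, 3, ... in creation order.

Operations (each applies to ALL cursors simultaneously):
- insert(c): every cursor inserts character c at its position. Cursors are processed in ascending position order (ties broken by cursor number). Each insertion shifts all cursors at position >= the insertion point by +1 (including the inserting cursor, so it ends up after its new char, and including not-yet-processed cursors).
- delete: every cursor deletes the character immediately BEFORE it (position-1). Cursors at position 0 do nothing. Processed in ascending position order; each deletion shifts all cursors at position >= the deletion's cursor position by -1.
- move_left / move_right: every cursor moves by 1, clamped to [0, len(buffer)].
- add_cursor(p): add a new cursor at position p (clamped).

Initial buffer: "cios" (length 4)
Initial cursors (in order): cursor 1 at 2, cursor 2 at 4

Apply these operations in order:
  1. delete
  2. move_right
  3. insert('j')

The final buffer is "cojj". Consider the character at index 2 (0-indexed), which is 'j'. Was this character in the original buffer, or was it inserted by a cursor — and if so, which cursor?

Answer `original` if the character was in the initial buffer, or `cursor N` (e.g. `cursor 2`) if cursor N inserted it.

After op 1 (delete): buffer="co" (len 2), cursors c1@1 c2@2, authorship ..
After op 2 (move_right): buffer="co" (len 2), cursors c1@2 c2@2, authorship ..
After op 3 (insert('j')): buffer="cojj" (len 4), cursors c1@4 c2@4, authorship ..12
Authorship (.=original, N=cursor N): . . 1 2
Index 2: author = 1

Answer: cursor 1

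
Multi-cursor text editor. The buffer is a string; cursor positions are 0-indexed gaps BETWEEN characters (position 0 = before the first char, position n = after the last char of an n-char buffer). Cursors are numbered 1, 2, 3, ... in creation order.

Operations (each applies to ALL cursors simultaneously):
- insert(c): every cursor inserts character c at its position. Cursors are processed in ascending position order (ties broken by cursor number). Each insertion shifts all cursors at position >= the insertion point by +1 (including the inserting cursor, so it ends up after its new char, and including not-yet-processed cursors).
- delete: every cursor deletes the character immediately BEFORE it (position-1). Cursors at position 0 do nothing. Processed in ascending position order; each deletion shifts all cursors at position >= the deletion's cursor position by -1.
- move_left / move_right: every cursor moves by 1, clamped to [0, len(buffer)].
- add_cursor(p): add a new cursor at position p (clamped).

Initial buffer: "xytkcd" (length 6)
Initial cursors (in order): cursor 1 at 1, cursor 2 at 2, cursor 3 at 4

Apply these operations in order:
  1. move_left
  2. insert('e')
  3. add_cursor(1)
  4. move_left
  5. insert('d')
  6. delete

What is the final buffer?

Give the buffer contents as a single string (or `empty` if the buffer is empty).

After op 1 (move_left): buffer="xytkcd" (len 6), cursors c1@0 c2@1 c3@3, authorship ......
After op 2 (insert('e')): buffer="exeytekcd" (len 9), cursors c1@1 c2@3 c3@6, authorship 1.2..3...
After op 3 (add_cursor(1)): buffer="exeytekcd" (len 9), cursors c1@1 c4@1 c2@3 c3@6, authorship 1.2..3...
After op 4 (move_left): buffer="exeytekcd" (len 9), cursors c1@0 c4@0 c2@2 c3@5, authorship 1.2..3...
After op 5 (insert('d')): buffer="ddexdeytdekcd" (len 13), cursors c1@2 c4@2 c2@5 c3@9, authorship 141.22..33...
After op 6 (delete): buffer="exeytekcd" (len 9), cursors c1@0 c4@0 c2@2 c3@5, authorship 1.2..3...

Answer: exeytekcd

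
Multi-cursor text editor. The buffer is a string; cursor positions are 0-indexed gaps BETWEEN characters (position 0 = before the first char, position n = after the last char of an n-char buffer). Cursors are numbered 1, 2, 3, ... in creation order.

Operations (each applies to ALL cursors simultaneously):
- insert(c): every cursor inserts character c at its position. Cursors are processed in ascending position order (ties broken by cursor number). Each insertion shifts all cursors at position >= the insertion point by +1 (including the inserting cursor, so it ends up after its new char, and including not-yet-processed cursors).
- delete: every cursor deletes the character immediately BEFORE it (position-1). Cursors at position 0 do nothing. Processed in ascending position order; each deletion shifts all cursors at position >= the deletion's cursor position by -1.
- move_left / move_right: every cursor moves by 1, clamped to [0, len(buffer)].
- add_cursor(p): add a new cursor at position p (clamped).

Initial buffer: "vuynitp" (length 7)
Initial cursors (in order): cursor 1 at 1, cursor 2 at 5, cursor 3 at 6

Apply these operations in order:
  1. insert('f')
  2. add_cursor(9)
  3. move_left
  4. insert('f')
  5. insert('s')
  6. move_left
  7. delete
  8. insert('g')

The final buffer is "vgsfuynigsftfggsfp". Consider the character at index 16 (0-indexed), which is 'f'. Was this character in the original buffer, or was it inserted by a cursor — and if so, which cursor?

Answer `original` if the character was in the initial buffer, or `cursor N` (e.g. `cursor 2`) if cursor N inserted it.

After op 1 (insert('f')): buffer="vfuyniftfp" (len 10), cursors c1@2 c2@7 c3@9, authorship .1....2.3.
After op 2 (add_cursor(9)): buffer="vfuyniftfp" (len 10), cursors c1@2 c2@7 c3@9 c4@9, authorship .1....2.3.
After op 3 (move_left): buffer="vfuyniftfp" (len 10), cursors c1@1 c2@6 c3@8 c4@8, authorship .1....2.3.
After op 4 (insert('f')): buffer="vffuynifftfffp" (len 14), cursors c1@2 c2@8 c3@12 c4@12, authorship .11....22.343.
After op 5 (insert('s')): buffer="vfsfuynifsftffssfp" (len 18), cursors c1@3 c2@10 c3@16 c4@16, authorship .111....222.34343.
After op 6 (move_left): buffer="vfsfuynifsftffssfp" (len 18), cursors c1@2 c2@9 c3@15 c4@15, authorship .111....222.34343.
After op 7 (delete): buffer="vsfuynisftfsfp" (len 14), cursors c1@1 c2@7 c3@11 c4@11, authorship .11....22.343.
After op 8 (insert('g')): buffer="vgsfuynigsftfggsfp" (len 18), cursors c1@2 c2@9 c3@15 c4@15, authorship .111....222.33443.
Authorship (.=original, N=cursor N): . 1 1 1 . . . . 2 2 2 . 3 3 4 4 3 .
Index 16: author = 3

Answer: cursor 3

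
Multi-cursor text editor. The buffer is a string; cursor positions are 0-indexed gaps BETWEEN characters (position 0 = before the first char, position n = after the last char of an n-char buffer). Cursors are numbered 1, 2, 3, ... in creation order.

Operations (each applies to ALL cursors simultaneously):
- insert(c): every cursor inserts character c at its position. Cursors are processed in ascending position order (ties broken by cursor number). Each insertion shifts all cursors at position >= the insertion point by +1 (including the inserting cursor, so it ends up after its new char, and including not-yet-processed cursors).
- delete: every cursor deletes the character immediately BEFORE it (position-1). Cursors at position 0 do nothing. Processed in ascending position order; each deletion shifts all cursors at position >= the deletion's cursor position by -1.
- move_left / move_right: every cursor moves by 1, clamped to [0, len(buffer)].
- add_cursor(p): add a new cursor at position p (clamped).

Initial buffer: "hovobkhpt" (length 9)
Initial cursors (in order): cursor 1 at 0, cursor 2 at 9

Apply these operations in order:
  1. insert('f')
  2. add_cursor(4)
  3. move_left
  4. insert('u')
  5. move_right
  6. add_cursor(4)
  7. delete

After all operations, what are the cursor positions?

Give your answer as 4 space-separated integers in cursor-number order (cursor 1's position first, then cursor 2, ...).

After op 1 (insert('f')): buffer="fhovobkhptf" (len 11), cursors c1@1 c2@11, authorship 1.........2
After op 2 (add_cursor(4)): buffer="fhovobkhptf" (len 11), cursors c1@1 c3@4 c2@11, authorship 1.........2
After op 3 (move_left): buffer="fhovobkhptf" (len 11), cursors c1@0 c3@3 c2@10, authorship 1.........2
After op 4 (insert('u')): buffer="ufhouvobkhptuf" (len 14), cursors c1@1 c3@5 c2@13, authorship 11..3.......22
After op 5 (move_right): buffer="ufhouvobkhptuf" (len 14), cursors c1@2 c3@6 c2@14, authorship 11..3.......22
After op 6 (add_cursor(4)): buffer="ufhouvobkhptuf" (len 14), cursors c1@2 c4@4 c3@6 c2@14, authorship 11..3.......22
After op 7 (delete): buffer="uhuobkhptu" (len 10), cursors c1@1 c4@2 c3@3 c2@10, authorship 1.3......2

Answer: 1 10 3 2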